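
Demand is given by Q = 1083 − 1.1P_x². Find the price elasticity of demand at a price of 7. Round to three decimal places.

At P_x = 7, Q = 1029.1.
dQ/dP_x = −2·1.1·P_x = −15.4.
Point elasticity E = (dQ/dP_x)·(P_x/Q) = -15.4 × 7/1029.1 ≈ -0.105.
|E| < 1, so demand is inelastic at this price.

-0.105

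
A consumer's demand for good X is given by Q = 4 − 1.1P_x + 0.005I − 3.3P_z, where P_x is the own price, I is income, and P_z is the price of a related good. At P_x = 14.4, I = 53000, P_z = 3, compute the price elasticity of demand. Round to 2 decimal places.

Evaluating quantity at (P_x, I, P_z) gives Q = 4 − 1.1(14.4) + 0.005(53000) − 3.3(3) = 4 − 15.84 + 265 − 9.9 = 243.26.
∂Q/∂P_x = −1.1, so E_p = (−1.1)·(14.4/243.26) ≈ -0.07.
|E_p| < 1: demand is inelastic.

-0.07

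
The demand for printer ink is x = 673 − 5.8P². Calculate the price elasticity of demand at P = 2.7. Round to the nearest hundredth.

-0.13

At P = 2.7, x = 630.718.
dx/dP = −2·5.8·P = −31.32.
Point elasticity E = (dx/dP)·(P/x) = -31.32 × 2.7/630.718 ≈ -0.13.
|E| < 1, so demand is inelastic at this price.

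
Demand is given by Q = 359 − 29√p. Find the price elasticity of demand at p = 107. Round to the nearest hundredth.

At p = 107, Q = 59.0217.
dQ/dp = −29/(2√p) = −29/(2·10.3441).
Point elasticity E = (dQ/dp)·(p/Q) = -1.4018 × 107/59.0217 ≈ -2.54.
|E| > 1, so demand is elastic at this price.

-2.54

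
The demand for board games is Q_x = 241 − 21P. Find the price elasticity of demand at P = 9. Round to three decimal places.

-3.635

At P = 9, Q_x = 52.
dQ_x/dP = −21.
Point elasticity E = (dQ_x/dP)·(P/Q_x) = -21 × 9/52 ≈ -3.635.
|E| > 1, so demand is elastic at this price.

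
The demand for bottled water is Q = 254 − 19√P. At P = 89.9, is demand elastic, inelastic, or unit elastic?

At P = 89.9, Q = 73.8503.
dQ/dP = −19/(2√P) = −19/(2·9.4816).
Point elasticity E = (dQ/dP)·(P/Q) = -1.0019 × 89.9/73.8503 ≈ -1.220.
|E| ≈ 1.220 > 1, so demand is elastic.

elastic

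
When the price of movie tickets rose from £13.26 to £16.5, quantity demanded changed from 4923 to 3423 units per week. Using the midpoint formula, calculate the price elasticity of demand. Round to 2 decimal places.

-1.65

%Δq = (3423 − 4923)/[(4923 + 3423)/2] = -1500/4173 ≈ -0.3595.
%Δp = (16.5 − 13.26)/[(13.26 + 16.5)/2] = 3.24/14.88 ≈ 0.2177.
Arc elasticity E = %Δq/%Δp ≈ -0.3595/0.2177 ≈ -1.65.
|E| > 1: demand is elastic over this range.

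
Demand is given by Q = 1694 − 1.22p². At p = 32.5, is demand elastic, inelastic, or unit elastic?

At p = 32.5, Q = 405.375.
dQ/dp = −2·1.22·p = −79.3.
Point elasticity E = (dQ/dp)·(p/Q) = -79.3 × 32.5/405.375 ≈ -6.358.
|E| ≈ 6.358 > 1, so demand is elastic.

elastic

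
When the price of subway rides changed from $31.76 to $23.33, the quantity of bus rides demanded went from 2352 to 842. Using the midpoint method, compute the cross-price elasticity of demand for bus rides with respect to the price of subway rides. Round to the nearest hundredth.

%ΔQ_x = (842 − 2352)/[(2352+842)/2] = -1510/1597 ≈ -0.9455.
%ΔP_y = (23.33 − 31.76)/[(31.76+23.33)/2] ≈ -0.3060.
E_xy = -0.9455/-0.3060 ≈ 3.09.
E_xy > 0, so bus rides and subway rides are substitutes.

3.09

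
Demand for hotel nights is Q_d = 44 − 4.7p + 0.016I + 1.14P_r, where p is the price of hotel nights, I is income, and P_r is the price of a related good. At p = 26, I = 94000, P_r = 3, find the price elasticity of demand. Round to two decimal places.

Q_d = 44 − 4.7(26) + 0.016(94000) + 1.14(3) = 44 − 122.2 + 1504 + 3.42 = 1429.22.
∂Q_d/∂p = −4.7, so E_p = (−4.7)·(26/1429.22) ≈ -0.09.
|E_p| < 1: demand is inelastic.

-0.09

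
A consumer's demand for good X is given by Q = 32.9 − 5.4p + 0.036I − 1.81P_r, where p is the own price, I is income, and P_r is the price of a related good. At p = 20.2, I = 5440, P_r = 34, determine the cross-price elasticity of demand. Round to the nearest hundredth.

-1.06

First evaluate Q: 32.9 − 5.4(20.2) + 0.036(5440) − 1.81(34) = 32.9 − 109.08 + 195.84 − 61.54 = 58.12.
∂Q/∂P_r = −1.81, so E_xy = -1.81·(34/58.12) ≈ -1.06.
E_xy < 0: the goods are complements.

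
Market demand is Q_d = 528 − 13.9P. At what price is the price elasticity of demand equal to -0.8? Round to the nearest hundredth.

Set −bP/(a − bP) = −0.8 ⇒ bP = 0.8(a − bP) ⇒ bP(1+0.8) = 0.8·a.
P = 0.8·528/(13.9·1.8) ≈ 16.88.

16.88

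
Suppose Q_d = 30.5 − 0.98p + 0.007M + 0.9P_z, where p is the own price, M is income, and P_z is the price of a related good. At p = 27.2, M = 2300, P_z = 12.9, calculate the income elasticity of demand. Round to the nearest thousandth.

Evaluating quantity at (p, M, P_z) gives Q_d = 30.5 − 0.98(27.2) + 0.007(2300) + 0.9(12.9) = 30.5 − 26.656 + 16.1 + 11.61 = 31.554.
∂Q_d/∂M = +0.007, so E_I = 0.007·(2300/31.554) ≈ 0.510.
E_I ∈ (0,1): normal good (necessity).

0.510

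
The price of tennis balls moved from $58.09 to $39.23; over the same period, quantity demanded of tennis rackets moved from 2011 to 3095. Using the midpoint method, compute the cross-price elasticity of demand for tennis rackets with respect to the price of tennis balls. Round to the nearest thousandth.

-1.095

%ΔQ_x = (3095 − 2011)/[(2011+3095)/2] = 1084/2553 ≈ 0.4246.
%ΔP_y = (39.23 − 58.09)/[(58.09+39.23)/2] ≈ -0.3876.
E_xy = 0.4246/-0.3876 ≈ -1.095.
E_xy < 0, so tennis rackets and tennis balls are complements.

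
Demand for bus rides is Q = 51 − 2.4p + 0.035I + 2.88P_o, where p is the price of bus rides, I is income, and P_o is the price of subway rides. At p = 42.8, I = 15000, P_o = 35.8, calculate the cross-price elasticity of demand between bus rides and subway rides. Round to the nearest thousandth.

First evaluate Q: 51 − 2.4(42.8) + 0.035(15000) + 2.88(35.8) = 51 − 102.72 + 525 + 103.104 = 576.384.
∂Q/∂P_o = +2.88, so E_xy = 2.88·(35.8/576.384) ≈ 0.179.
E_xy > 0: the goods are substitutes.

0.179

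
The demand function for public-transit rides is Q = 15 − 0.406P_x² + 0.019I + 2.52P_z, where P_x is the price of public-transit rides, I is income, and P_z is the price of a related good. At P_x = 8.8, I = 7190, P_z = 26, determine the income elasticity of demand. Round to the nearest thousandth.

0.736

Q = 15 − 0.406(8.8)² + 0.019(7190) + 2.52(26) = 15 − 31.4406 + 136.61 + 65.52 = 185.6894.
∂Q/∂I = +0.019, so E_I = 0.019·(7190/185.6894) ≈ 0.736.
E_I ∈ (0,1): normal good (necessity).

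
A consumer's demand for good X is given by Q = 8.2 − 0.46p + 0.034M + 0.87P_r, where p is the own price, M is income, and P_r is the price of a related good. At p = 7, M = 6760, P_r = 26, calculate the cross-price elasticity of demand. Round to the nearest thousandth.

First evaluate Q: 8.2 − 0.46(7) + 0.034(6760) + 0.87(26) = 8.2 − 3.22 + 229.84 + 22.62 = 257.44.
∂Q/∂P_r = +0.87, so E_xy = 0.87·(26/257.44) ≈ 0.088.
E_xy > 0: the goods are substitutes.

0.088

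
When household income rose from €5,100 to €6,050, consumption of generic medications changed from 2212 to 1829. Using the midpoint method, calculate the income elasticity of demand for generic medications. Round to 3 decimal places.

%ΔQ = (1829 − 2212)/[(2212+1829)/2] = -383/2020.5 ≈ -0.1896.
%ΔI = (6,050 − 5,100)/[(5,100+6,050)/2] = 950/5575 ≈ 0.1704.
E_I = %ΔQ/%ΔI ≈ -1.112.
E_I < 0: inferior good.

-1.112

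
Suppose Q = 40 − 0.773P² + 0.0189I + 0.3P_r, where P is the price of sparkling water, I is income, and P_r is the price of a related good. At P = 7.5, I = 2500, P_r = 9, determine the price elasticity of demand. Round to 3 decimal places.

-1.871

Evaluating quantity at (P, I, P_r) gives Q = 40 − 0.773(7.5)² + 0.0189(2500) + 0.3(9) = 40 − 43.4813 + 47.25 + 2.7 = 46.4688.
∂Q/∂P = −2·0.773·P = -11.595, so E_p = -11.595·(7.5/46.4688) ≈ -1.871.
|E_p| > 1: demand is elastic.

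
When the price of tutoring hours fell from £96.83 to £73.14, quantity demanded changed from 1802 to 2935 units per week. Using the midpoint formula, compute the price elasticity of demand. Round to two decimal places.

-1.72

%Δq = (2935 − 1802)/[(1802 + 2935)/2] = 1133/2368.5 ≈ 0.4784.
%ΔP = (73.14 − 96.83)/[(96.83 + 73.14)/2] = -23.69/84.985 ≈ -0.2788.
Arc elasticity E = %Δq/%ΔP ≈ 0.4784/-0.2788 ≈ -1.72.
|E| > 1: demand is elastic over this range.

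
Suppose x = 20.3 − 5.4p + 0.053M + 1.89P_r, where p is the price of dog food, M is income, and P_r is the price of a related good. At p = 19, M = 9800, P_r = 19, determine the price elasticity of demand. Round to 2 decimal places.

-0.22

x = 20.3 − 5.4(19) + 0.053(9800) + 1.89(19) = 20.3 − 102.6 + 519.4 + 35.91 = 473.01.
∂x/∂p = −5.4, so E_p = (−5.4)·(19/473.01) ≈ -0.22.
|E_p| < 1: demand is inelastic.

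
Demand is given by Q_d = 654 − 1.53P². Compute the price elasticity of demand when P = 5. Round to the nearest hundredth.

-0.12

At P = 5, Q_d = 615.75.
dQ_d/dP = −2·1.53·P = −15.3.
Point elasticity E = (dQ_d/dP)·(P/Q_d) = -15.3 × 5/615.75 ≈ -0.12.
|E| < 1, so demand is inelastic at this price.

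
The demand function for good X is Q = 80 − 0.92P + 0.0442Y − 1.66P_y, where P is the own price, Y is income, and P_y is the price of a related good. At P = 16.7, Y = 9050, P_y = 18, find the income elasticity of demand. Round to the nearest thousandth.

Q = 80 − 0.92(16.7) + 0.0442(9050) − 1.66(18) = 80 − 15.364 + 400.01 − 29.88 = 434.766.
∂Q/∂Y = +0.0442, so E_I = 0.0442·(9050/434.766) ≈ 0.920.
E_I ∈ (0,1): normal good (necessity).

0.920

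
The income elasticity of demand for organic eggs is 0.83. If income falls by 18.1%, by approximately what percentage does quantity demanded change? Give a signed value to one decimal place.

%ΔQ ≈ E × %ΔI = (0.83) × (-18.1%) ≈ -15.0%.

-15.0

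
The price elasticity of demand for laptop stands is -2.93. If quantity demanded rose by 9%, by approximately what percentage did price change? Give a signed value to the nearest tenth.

%ΔQ ≈ E × %ΔP ⇒ %ΔP = %ΔQ / E = (9%)/(-2.93) ≈ -3.1%.

-3.1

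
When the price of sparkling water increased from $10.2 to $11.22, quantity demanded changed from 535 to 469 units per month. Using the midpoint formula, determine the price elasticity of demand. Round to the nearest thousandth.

%ΔQ = (469 − 535)/[(535 + 469)/2] = -66/502 ≈ -0.1315.
%Δp = (11.22 − 10.2)/[(10.2 + 11.22)/2] = 1.02/10.71 ≈ 0.0952.
Arc elasticity E = %ΔQ/%Δp ≈ -0.1315/0.0952 ≈ -1.380.
|E| > 1: demand is elastic over this range.

-1.380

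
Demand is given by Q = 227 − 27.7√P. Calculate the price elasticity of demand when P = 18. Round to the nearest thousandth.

At P = 18, Q = 109.4789.
dQ/dP = −27.7/(2√P) = −27.7/(2·4.2426).
Point elasticity E = (dQ/dP)·(P/Q) = -3.2645 × 18/109.4789 ≈ -0.537.
|E| < 1, so demand is inelastic at this price.

-0.537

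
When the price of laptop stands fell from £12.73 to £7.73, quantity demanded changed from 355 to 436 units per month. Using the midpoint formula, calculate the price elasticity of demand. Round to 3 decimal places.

-0.419

%ΔQ = (436 − 355)/[(355 + 436)/2] = 81/395.5 ≈ 0.2048.
%ΔP = (7.73 − 12.73)/[(12.73 + 7.73)/2] = -5/10.23 ≈ -0.4888.
Arc elasticity E = %ΔQ/%ΔP ≈ 0.2048/-0.4888 ≈ -0.419.
|E| < 1: demand is inelastic over this range.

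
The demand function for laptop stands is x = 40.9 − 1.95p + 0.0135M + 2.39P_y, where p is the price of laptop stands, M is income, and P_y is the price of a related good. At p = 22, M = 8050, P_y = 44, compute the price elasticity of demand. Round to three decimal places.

-0.203

At the given point, x = 40.9 − 1.95(22) + 0.0135(8050) + 2.39(44) = 40.9 − 42.9 + 108.675 + 105.16 = 211.835.
∂x/∂p = −1.95, so E_p = (−1.95)·(22/211.835) ≈ -0.203.
|E_p| < 1: demand is inelastic.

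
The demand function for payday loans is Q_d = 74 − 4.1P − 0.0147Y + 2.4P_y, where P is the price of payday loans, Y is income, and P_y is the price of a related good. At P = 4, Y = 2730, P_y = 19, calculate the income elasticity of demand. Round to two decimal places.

Substituting, Q_d = 74 − 4.1(4) − 0.0147(2730) + 2.4(19) = 74 − 16.4 − 40.131 + 45.6 = 63.069.
∂Q_d/∂Y = −0.0147, so E_I = -0.0147·(2730/63.069) ≈ -0.64.
E_I < 0: inferior good.

-0.64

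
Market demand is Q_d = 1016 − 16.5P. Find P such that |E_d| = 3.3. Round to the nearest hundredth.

Set −bP/(a − bP) = −3.3 ⇒ bP = 3.3(a − bP) ⇒ bP(1+3.3) = 3.3·a.
P = 3.3·1016/(16.5·4.3) ≈ 47.26.

47.26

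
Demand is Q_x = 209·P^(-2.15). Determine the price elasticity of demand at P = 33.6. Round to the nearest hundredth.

-2.15

For a Cobb–Douglas (constant-elasticity) form Q_x = A·P^α·…, the elasticity with respect to P equals the exponent α at every point.
Here the exponent on P is -2.15, so the price elasticity of demand is -2.15.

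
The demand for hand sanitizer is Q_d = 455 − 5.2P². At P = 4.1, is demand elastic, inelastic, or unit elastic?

At P = 4.1, Q_d = 367.588.
dQ_d/dP = −2·5.2·P = −42.64.
Point elasticity E = (dQ_d/dP)·(P/Q_d) = -42.64 × 4.1/367.588 ≈ -0.476.
|E| ≈ 0.476 < 1, so demand is inelastic.

inelastic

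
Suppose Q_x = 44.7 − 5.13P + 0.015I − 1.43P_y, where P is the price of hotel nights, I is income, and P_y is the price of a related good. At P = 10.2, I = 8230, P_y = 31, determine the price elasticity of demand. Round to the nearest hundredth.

Evaluating quantity at (P, I, P_y) gives Q_x = 44.7 − 5.13(10.2) + 0.015(8230) − 1.43(31) = 44.7 − 52.326 + 123.45 − 44.33 = 71.494.
∂Q_x/∂P = −5.13, so E_p = (−5.13)·(10.2/71.494) ≈ -0.73.
|E_p| < 1: demand is inelastic.

-0.73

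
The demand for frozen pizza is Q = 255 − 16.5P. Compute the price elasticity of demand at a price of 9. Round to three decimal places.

At P = 9, Q = 106.5.
dQ/dP = −16.5.
Point elasticity E = (dQ/dP)·(P/Q) = -16.5 × 9/106.5 ≈ -1.394.
|E| > 1, so demand is elastic at this price.

-1.394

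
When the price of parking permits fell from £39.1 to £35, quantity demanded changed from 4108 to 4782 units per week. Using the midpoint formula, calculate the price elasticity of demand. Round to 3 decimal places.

%Δq = (4782 − 4108)/[(4108 + 4782)/2] = 674/4445 ≈ 0.1516.
%ΔP = (35 − 39.1)/[(39.1 + 35)/2] = -4.1/37.05 ≈ -0.1107.
Arc elasticity E = %Δq/%ΔP ≈ 0.1516/-0.1107 ≈ -1.370.
|E| > 1: demand is elastic over this range.

-1.370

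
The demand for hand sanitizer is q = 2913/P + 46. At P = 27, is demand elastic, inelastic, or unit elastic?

inelastic

At P = 27, q = 153.8889.
dq/dP = −2913/P² = −3.9959.
Point elasticity E = (dq/dP)·(P/q) = -3.9959 × 27/153.8889 ≈ -0.701.
|E| ≈ 0.701 < 1, so demand is inelastic.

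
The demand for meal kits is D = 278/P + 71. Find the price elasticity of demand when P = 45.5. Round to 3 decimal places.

-0.079

At P = 45.5, D = 77.1099.
dD/dP = −278/P² = −0.1343.
Point elasticity E = (dD/dP)·(P/D) = -0.1343 × 45.5/77.1099 ≈ -0.079.
|E| < 1, so demand is inelastic at this price.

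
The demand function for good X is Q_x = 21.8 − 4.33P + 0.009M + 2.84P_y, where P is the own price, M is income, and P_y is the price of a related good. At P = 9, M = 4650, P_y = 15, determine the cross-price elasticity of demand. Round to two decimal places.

0.63

Substituting, Q_x = 21.8 − 4.33(9) + 0.009(4650) + 2.84(15) = 21.8 − 38.97 + 41.85 + 42.6 = 67.28.
∂Q_x/∂P_y = +2.84, so E_xy = 2.84·(15/67.28) ≈ 0.63.
E_xy > 0: the goods are substitutes.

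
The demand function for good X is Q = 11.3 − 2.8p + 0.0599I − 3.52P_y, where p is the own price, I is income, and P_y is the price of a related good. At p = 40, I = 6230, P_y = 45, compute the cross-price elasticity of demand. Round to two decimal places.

-1.39

At the given point, Q = 11.3 − 2.8(40) + 0.0599(6230) − 3.52(45) = 11.3 − 112 + 373.177 − 158.4 = 114.077.
∂Q/∂P_y = −3.52, so E_xy = -3.52·(45/114.077) ≈ -1.39.
E_xy < 0: the goods are complements.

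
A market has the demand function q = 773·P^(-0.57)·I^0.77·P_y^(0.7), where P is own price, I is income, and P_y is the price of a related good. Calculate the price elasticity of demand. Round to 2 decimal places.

-0.57

For a Cobb–Douglas (constant-elasticity) form q = A·P^α·…, the elasticity with respect to P equals the exponent α at every point.
Here the exponent on P is -0.57, so the price elasticity of demand is -0.57.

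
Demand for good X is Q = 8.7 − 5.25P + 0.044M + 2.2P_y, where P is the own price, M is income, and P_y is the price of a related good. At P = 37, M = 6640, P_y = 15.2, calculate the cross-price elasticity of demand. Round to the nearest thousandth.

0.239

Q = 8.7 − 5.25(37) + 0.044(6640) + 2.2(15.2) = 8.7 − 194.25 + 292.16 + 33.44 = 140.05.
∂Q/∂P_y = +2.2, so E_xy = 2.2·(15.2/140.05) ≈ 0.239.
E_xy > 0: the goods are substitutes.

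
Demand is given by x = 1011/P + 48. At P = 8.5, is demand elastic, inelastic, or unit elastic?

inelastic

At P = 8.5, x = 166.9412.
dx/dP = −1011/P² = −13.9931.
Point elasticity E = (dx/dP)·(P/x) = -13.9931 × 8.5/166.9412 ≈ -0.712.
|E| ≈ 0.712 < 1, so demand is inelastic.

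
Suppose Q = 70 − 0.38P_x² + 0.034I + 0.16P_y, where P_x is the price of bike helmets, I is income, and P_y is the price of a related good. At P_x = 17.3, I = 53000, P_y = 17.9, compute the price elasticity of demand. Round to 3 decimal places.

Q = 70 − 0.38(17.3)² + 0.034(53000) + 0.16(17.9) = 70 − 113.7302 + 1802 + 2.864 = 1761.1338.
∂Q/∂P_x = −2·0.38·P_x = -13.148, so E_p = -13.148·(17.3/1761.1338) ≈ -0.129.
|E_p| < 1: demand is inelastic.

-0.129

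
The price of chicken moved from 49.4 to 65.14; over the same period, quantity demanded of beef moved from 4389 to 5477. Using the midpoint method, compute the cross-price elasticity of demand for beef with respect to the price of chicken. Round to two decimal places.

%ΔQ_x = (5477 − 4389)/[(4389+5477)/2] = 1088/4933 ≈ 0.2206.
%ΔP_y = (65.14 − 49.4)/[(49.4+65.14)/2] ≈ 0.2748.
E_xy = 0.2206/0.2748 ≈ 0.80.
E_xy > 0, so beef and chicken are substitutes.

0.80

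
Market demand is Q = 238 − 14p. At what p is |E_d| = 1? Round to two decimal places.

For linear demand Q = a − bp, E = −bp/(a − bp). |E| = 1 ⇒ bp = a − bp ⇒ p = a/(2b).
p = 238/(2·14) = 8.50.

8.50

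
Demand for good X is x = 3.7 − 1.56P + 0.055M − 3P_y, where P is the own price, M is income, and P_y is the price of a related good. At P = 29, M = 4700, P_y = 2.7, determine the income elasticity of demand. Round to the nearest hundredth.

Substituting, x = 3.7 − 1.56(29) + 0.055(4700) − 3(2.7) = 3.7 − 45.24 + 258.5 − 8.1 = 208.86.
∂x/∂M = +0.055, so E_I = 0.055·(4700/208.86) ≈ 1.24.
E_I > 1: normal good (luxury).

1.24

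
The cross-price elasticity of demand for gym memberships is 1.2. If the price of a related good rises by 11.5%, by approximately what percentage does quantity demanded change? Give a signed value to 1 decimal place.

13.8

%ΔQ ≈ E × %ΔP_y = (1.2) × (11.5%) = 13.8%.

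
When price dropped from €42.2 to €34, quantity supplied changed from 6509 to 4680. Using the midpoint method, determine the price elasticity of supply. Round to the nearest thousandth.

%Δq = (4680 − 6509)/[(6509 + 4680)/2] = -1829/5594.5 ≈ -0.3269.
%ΔP = (34 − 42.2)/[(42.2 + 34)/2] = -8.2/38.1 ≈ -0.2152.
Arc elasticity E = %Δq/%ΔP ≈ -0.3269/-0.2152 ≈ 1.519.
|E| > 1: supply is elastic over this range.

1.519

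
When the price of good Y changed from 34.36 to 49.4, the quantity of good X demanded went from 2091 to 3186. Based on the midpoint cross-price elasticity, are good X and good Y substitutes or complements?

%ΔQ_x = (3186 − 2091)/[(2091+3186)/2] = 1095/2638.5 ≈ 0.4150.
%ΔP_y = (49.4 − 34.36)/[(34.36+49.4)/2] ≈ 0.3591.
E_xy = 0.4150/0.3591 ≈ 1.156.
E_xy > 0, so the goods are substitutes.

substitutes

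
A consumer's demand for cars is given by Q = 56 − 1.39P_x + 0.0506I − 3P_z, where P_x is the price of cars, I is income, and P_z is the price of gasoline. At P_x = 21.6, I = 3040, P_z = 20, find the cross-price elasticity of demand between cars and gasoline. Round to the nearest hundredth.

-0.50

Substituting, Q = 56 − 1.39(21.6) + 0.0506(3040) − 3(20) = 56 − 30.024 + 153.824 − 60 = 119.8.
∂Q/∂P_z = −3, so E_xy = -3·(20/119.8) ≈ -0.50.
E_xy < 0: the goods are complements.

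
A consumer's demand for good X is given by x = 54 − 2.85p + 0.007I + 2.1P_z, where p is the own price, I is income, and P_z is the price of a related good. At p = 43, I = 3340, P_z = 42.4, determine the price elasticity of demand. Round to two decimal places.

First evaluate x: 54 − 2.85(43) + 0.007(3340) + 2.1(42.4) = 54 − 122.55 + 23.38 + 89.04 = 43.87.
∂x/∂p = −2.85, so E_p = (−2.85)·(43/43.87) ≈ -2.79.
|E_p| > 1: demand is elastic.

-2.79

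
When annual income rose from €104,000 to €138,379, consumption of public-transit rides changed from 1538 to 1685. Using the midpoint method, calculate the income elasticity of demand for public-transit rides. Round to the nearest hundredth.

%ΔQ = (1685 − 1538)/[(1538+1685)/2] = 147/1611.5 ≈ 0.0912.
%ΔY = (138,379 − 104,000)/[(104,000+138,379)/2] = 34379/121189.5 ≈ 0.2837.
E_I = %ΔQ/%ΔY ≈ 0.32.
E_I ∈ (0,1): normal good (necessity).

0.32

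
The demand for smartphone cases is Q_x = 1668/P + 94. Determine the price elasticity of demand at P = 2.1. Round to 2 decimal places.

At P = 2.1, Q_x = 888.2857.
dQ_x/dP = −1668/P² = −378.2313.
Point elasticity E = (dQ_x/dP)·(P/Q_x) = -378.2313 × 2.1/888.2857 ≈ -0.89.
|E| < 1, so demand is inelastic at this price.

-0.89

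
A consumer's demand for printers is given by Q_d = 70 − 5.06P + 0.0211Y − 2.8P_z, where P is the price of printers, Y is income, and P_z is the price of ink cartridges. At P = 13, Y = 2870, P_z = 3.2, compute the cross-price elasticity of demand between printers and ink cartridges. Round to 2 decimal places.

At the given point, Q_d = 70 − 5.06(13) + 0.0211(2870) − 2.8(3.2) = 70 − 65.78 + 60.557 − 8.96 = 55.817.
∂Q_d/∂P_z = −2.8, so E_xy = -2.8·(3.2/55.817) ≈ -0.16.
E_xy < 0: the goods are complements.

-0.16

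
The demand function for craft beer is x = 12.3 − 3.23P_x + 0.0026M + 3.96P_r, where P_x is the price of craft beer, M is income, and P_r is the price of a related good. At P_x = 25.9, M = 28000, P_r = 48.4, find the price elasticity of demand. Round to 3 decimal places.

-0.433

Evaluating quantity at (P_x, M, P_r) gives x = 12.3 − 3.23(25.9) + 0.0026(28000) + 3.96(48.4) = 12.3 − 83.657 + 72.8 + 191.664 = 193.107.
∂x/∂P_x = −3.23, so E_p = (−3.23)·(25.9/193.107) ≈ -0.433.
|E_p| < 1: demand is inelastic.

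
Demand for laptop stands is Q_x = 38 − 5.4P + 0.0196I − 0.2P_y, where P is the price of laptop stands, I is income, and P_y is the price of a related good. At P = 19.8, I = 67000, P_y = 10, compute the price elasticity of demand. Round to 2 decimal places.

Substituting, Q_x = 38 − 5.4(19.8) + 0.0196(67000) − 0.2(10) = 38 − 106.92 + 1313.2 − 2 = 1242.28.
∂Q_x/∂P = −5.4, so E_p = (−5.4)·(19.8/1242.28) ≈ -0.09.
|E_p| < 1: demand is inelastic.

-0.09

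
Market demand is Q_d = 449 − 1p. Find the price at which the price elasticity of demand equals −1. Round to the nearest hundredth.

224.50

For linear demand Q_d = a − bp, E = −bp/(a − bp). |E| = 1 ⇒ bp = a − bp ⇒ p = a/(2b).
p = 449/(2·1) = 224.50.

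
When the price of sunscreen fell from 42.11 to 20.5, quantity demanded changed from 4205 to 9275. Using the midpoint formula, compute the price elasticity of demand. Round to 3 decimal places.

-1.090

%Δq = (9275 − 4205)/[(4205 + 9275)/2] = 5070/6740 ≈ 0.7522.
%Δp = (20.5 − 42.11)/[(42.11 + 20.5)/2] = -21.61/31.305 ≈ -0.6903.
Arc elasticity E = %Δq/%Δp ≈ 0.7522/-0.6903 ≈ -1.090.
|E| > 1: demand is elastic over this range.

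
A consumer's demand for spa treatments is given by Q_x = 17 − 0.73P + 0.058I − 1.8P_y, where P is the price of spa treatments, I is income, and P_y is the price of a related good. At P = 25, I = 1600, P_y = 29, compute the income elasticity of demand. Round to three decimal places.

At the given point, Q_x = 17 − 0.73(25) + 0.058(1600) − 1.8(29) = 17 − 18.25 + 92.8 − 52.2 = 39.35.
∂Q_x/∂I = +0.058, so E_I = 0.058·(1600/39.35) ≈ 2.358.
E_I > 1: normal good (luxury).

2.358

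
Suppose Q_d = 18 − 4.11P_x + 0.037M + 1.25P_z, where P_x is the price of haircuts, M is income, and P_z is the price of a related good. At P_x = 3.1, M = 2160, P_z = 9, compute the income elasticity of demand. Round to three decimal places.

0.829

Evaluating quantity at (P_x, M, P_z) gives Q_d = 18 − 4.11(3.1) + 0.037(2160) + 1.25(9) = 18 − 12.741 + 79.92 + 11.25 = 96.429.
∂Q_d/∂M = +0.037, so E_I = 0.037·(2160/96.429) ≈ 0.829.
E_I ∈ (0,1): normal good (necessity).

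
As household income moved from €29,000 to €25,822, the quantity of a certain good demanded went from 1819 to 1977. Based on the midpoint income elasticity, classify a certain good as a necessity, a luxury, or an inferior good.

inferior

%ΔQ = (1977 − 1819)/[(1819+1977)/2] = 158/1898 ≈ 0.0832.
%ΔM = (25,822 − 29,000)/[(29,000+25,822)/2] = -3178/27411 ≈ -0.1159.
E_I = %ΔQ/%ΔM ≈ -0.718.
E_I < 0: inferior good.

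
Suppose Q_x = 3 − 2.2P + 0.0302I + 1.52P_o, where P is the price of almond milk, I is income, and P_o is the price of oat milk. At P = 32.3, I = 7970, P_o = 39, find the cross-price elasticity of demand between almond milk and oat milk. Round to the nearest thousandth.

0.256

Substituting, Q_x = 3 − 2.2(32.3) + 0.0302(7970) + 1.52(39) = 3 − 71.06 + 240.694 + 59.28 = 231.914.
∂Q_x/∂P_o = +1.52, so E_xy = 1.52·(39/231.914) ≈ 0.256.
E_xy > 0: the goods are substitutes.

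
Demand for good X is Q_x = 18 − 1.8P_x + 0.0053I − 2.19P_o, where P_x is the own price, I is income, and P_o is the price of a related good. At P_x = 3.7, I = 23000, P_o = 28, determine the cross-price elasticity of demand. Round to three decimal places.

At the given point, Q_x = 18 − 1.8(3.7) + 0.0053(23000) − 2.19(28) = 18 − 6.66 + 121.9 − 61.32 = 71.92.
∂Q_x/∂P_o = −2.19, so E_xy = -2.19·(28/71.92) ≈ -0.853.
E_xy < 0: the goods are complements.

-0.853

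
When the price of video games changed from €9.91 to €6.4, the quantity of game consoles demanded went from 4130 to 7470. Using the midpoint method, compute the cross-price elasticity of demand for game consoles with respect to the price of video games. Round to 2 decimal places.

-1.34

%ΔQ_x = (7470 − 4130)/[(4130+7470)/2] = 3340/5800 ≈ 0.5759.
%ΔP_y = (6.4 − 9.91)/[(9.91+6.4)/2] ≈ -0.4304.
E_xy = 0.5759/-0.4304 ≈ -1.34.
E_xy < 0, so game consoles and video games are complements.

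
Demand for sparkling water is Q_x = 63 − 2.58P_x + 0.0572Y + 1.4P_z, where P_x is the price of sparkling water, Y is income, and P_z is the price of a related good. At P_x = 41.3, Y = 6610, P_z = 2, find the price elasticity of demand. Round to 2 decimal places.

Substituting, Q_x = 63 − 2.58(41.3) + 0.0572(6610) + 1.4(2) = 63 − 106.554 + 378.092 + 2.8 = 337.338.
∂Q_x/∂P_x = −2.58, so E_p = (−2.58)·(41.3/337.338) ≈ -0.32.
|E_p| < 1: demand is inelastic.

-0.32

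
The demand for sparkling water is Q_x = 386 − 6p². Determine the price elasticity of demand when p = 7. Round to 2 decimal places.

-6.39

At p = 7, Q_x = 92.
dQ_x/dp = −2·6·p = −84.
Point elasticity E = (dQ_x/dp)·(p/Q_x) = -84 × 7/92 ≈ -6.39.
|E| > 1, so demand is elastic at this price.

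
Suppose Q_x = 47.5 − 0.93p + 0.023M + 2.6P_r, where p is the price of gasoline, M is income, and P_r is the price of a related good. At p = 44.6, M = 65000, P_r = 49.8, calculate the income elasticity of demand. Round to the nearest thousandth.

Q_x = 47.5 − 0.93(44.6) + 0.023(65000) + 2.6(49.8) = 47.5 − 41.478 + 1495 + 129.48 = 1630.502.
∂Q_x/∂M = +0.023, so E_I = 0.023·(65000/1630.502) ≈ 0.917.
E_I ∈ (0,1): normal good (necessity).

0.917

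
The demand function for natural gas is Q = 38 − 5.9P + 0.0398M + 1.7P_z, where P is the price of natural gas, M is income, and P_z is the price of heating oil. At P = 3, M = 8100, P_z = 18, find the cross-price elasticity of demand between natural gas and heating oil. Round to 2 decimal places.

Substituting, Q = 38 − 5.9(3) + 0.0398(8100) + 1.7(18) = 38 − 17.7 + 322.38 + 30.6 = 373.28.
∂Q/∂P_z = +1.7, so E_xy = 1.7·(18/373.28) ≈ 0.08.
E_xy > 0: the goods are substitutes.

0.08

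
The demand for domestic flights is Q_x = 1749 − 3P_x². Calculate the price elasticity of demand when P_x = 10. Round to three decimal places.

At P_x = 10, Q_x = 1449.
dQ_x/dP_x = −2·3·P_x = −60.
Point elasticity E = (dQ_x/dP_x)·(P_x/Q_x) = -60 × 10/1449 ≈ -0.414.
|E| < 1, so demand is inelastic at this price.

-0.414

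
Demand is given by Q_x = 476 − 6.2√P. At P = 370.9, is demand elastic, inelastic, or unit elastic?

At P = 370.9, Q_x = 356.5957.
dQ_x/dP = −6.2/(2√P) = −6.2/(2·19.2588).
Point elasticity E = (dQ_x/dP)·(P/Q_x) = -0.161 × 370.9/356.5957 ≈ -0.167.
|E| ≈ 0.167 < 1, so demand is inelastic.

inelastic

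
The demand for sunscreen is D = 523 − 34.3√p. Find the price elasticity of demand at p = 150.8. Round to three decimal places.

At p = 150.8, D = 101.7938.
dD/dp = −34.3/(2√p) = −34.3/(2·12.2801).
Point elasticity E = (dD/dp)·(p/D) = -1.3966 × 150.8/101.7938 ≈ -2.069.
|E| > 1, so demand is elastic at this price.

-2.069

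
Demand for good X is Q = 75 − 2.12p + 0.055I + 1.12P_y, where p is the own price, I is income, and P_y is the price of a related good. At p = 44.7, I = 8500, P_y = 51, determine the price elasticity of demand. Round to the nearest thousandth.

Q = 75 − 2.12(44.7) + 0.055(8500) + 1.12(51) = 75 − 94.764 + 467.5 + 57.12 = 504.856.
∂Q/∂p = −2.12, so E_p = (−2.12)·(44.7/504.856) ≈ -0.188.
|E_p| < 1: demand is inelastic.

-0.188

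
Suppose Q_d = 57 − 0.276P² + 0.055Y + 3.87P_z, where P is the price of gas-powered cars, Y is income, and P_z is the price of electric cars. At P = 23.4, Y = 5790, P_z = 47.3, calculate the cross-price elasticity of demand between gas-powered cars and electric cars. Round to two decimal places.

At the given point, Q_d = 57 − 0.276(23.4)² + 0.055(5790) + 3.87(47.3) = 57 − 151.1266 + 318.45 + 183.051 = 407.3744.
∂Q_d/∂P_z = +3.87, so E_xy = 3.87·(47.3/407.3744) ≈ 0.45.
E_xy > 0: the goods are substitutes.

0.45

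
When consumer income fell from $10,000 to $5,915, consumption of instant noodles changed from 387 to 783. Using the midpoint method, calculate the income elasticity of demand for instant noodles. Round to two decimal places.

-1.32

%ΔQ = (783 − 387)/[(387+783)/2] = 396/585 ≈ 0.6769.
%ΔI = (5,915 − 10,000)/[(10,000+5,915)/2] = -4085/7957.5 ≈ -0.5134.
E_I = %ΔQ/%ΔI ≈ -1.32.
E_I < 0: inferior good.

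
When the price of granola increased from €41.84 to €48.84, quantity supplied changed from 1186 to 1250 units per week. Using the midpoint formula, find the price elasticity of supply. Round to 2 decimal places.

0.34

%Δq = (1250 − 1186)/[(1186 + 1250)/2] = 64/1218 ≈ 0.0525.
%Δp = (48.84 − 41.84)/[(41.84 + 48.84)/2] = 7/45.34 ≈ 0.1544.
Arc elasticity E = %Δq/%Δp ≈ 0.0525/0.1544 ≈ 0.34.
|E| < 1: supply is inelastic over this range.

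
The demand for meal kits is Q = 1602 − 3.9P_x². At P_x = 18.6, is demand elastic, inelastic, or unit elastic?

At P_x = 18.6, Q = 252.756.
dQ/dP_x = −2·3.9·P_x = −145.08.
Point elasticity E = (dQ/dP_x)·(P_x/Q) = -145.08 × 18.6/252.756 ≈ -10.676.
|E| ≈ 10.676 > 1, so demand is elastic.

elastic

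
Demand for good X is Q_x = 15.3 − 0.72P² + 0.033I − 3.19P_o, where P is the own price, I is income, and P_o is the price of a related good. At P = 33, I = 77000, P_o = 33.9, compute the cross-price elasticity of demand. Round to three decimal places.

At the given point, Q_x = 15.3 − 0.72(33)² + 0.033(77000) − 3.19(33.9) = 15.3 − 784.08 + 2541 − 108.141 = 1664.079.
∂Q_x/∂P_o = −3.19, so E_xy = -3.19·(33.9/1664.079) ≈ -0.065.
E_xy < 0: the goods are complements.

-0.065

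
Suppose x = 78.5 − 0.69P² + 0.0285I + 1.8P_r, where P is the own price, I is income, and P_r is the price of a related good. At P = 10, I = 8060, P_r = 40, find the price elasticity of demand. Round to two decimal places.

Substituting, x = 78.5 − 0.69(10)² + 0.0285(8060) + 1.8(40) = 78.5 − 69 + 229.71 + 72 = 311.21.
∂x/∂P = −2·0.69·P = -13.8, so E_p = -13.8·(10/311.21) ≈ -0.44.
|E_p| < 1: demand is inelastic.

-0.44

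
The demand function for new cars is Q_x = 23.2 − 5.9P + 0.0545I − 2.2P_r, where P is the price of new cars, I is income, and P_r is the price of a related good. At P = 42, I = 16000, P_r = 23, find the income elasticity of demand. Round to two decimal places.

First evaluate Q_x: 23.2 − 5.9(42) + 0.0545(16000) − 2.2(23) = 23.2 − 247.8 + 872 − 50.6 = 596.8.
∂Q_x/∂I = +0.0545, so E_I = 0.0545·(16000/596.8) ≈ 1.46.
E_I > 1: normal good (luxury).

1.46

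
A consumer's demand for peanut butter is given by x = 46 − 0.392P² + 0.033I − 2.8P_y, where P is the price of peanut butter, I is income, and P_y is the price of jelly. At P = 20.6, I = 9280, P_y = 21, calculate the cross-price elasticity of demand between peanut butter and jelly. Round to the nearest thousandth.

-0.463

Evaluating quantity at (P, I, P_y) gives x = 46 − 0.392(20.6)² + 0.033(9280) − 2.8(21) = 46 − 166.3491 + 306.24 − 58.8 = 127.0909.
∂x/∂P_y = −2.8, so E_xy = -2.8·(21/127.0909) ≈ -0.463.
E_xy < 0: the goods are complements.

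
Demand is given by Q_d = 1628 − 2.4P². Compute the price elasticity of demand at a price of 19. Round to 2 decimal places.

-2.28

At P = 19, Q_d = 761.6.
dQ_d/dP = −2·2.4·P = −91.2.
Point elasticity E = (dQ_d/dP)·(P/Q_d) = -91.2 × 19/761.6 ≈ -2.28.
|E| > 1, so demand is elastic at this price.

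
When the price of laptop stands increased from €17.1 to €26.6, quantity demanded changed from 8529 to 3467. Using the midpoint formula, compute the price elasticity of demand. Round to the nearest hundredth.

%Δq = (3467 − 8529)/[(8529 + 3467)/2] = -5062/5998 ≈ -0.8439.
%ΔP = (26.6 − 17.1)/[(17.1 + 26.6)/2] = 9.5/21.85 ≈ 0.4348.
Arc elasticity E = %Δq/%ΔP ≈ -0.8439/0.4348 ≈ -1.94.
|E| > 1: demand is elastic over this range.

-1.94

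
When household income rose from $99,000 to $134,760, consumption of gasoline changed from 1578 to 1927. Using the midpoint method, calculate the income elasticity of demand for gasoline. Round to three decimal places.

0.651

%ΔQ = (1927 − 1578)/[(1578+1927)/2] = 349/1752.5 ≈ 0.1991.
%ΔM = (134,760 − 99,000)/[(99,000+134,760)/2] = 35760/116880 ≈ 0.3060.
E_I = %ΔQ/%ΔM ≈ 0.651.
E_I ∈ (0,1): normal good (necessity).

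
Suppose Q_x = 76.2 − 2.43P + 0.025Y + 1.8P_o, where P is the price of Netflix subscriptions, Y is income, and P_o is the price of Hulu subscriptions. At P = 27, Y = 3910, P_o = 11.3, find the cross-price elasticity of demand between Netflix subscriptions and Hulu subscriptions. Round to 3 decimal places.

0.158

Substituting, Q_x = 76.2 − 2.43(27) + 0.025(3910) + 1.8(11.3) = 76.2 − 65.61 + 97.75 + 20.34 = 128.68.
∂Q_x/∂P_o = +1.8, so E_xy = 1.8·(11.3/128.68) ≈ 0.158.
E_xy > 0: the goods are substitutes.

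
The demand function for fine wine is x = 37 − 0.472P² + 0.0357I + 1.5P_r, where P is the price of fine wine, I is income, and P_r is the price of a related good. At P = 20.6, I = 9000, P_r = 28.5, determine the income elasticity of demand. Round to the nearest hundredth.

1.60

First evaluate x: 37 − 0.472(20.6)² + 0.0357(9000) + 1.5(28.5) = 37 − 200.2979 + 321.3 + 42.75 = 200.7521.
∂x/∂I = +0.0357, so E_I = 0.0357·(9000/200.7521) ≈ 1.60.
E_I > 1: normal good (luxury).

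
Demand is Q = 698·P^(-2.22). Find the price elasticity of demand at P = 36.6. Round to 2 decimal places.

For a Cobb–Douglas (constant-elasticity) form Q = A·P^α·…, the elasticity with respect to P equals the exponent α at every point.
Here the exponent on P is -2.22, so the price elasticity of demand is -2.22.

-2.22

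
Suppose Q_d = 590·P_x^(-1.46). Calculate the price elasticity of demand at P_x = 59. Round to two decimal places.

For a Cobb–Douglas (constant-elasticity) form Q_d = A·P_x^α·…, the elasticity with respect to P_x equals the exponent α at every point.
Here the exponent on P_x is -1.46, so the price elasticity of demand is -1.46.

-1.46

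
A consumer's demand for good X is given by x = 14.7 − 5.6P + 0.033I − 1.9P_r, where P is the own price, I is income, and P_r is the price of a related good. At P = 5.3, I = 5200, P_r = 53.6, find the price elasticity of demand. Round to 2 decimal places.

-0.54

Substituting, x = 14.7 − 5.6(5.3) + 0.033(5200) − 1.9(53.6) = 14.7 − 29.68 + 171.6 − 101.84 = 54.78.
∂x/∂P = −5.6, so E_p = (−5.6)·(5.3/54.78) ≈ -0.54.
|E_p| < 1: demand is inelastic.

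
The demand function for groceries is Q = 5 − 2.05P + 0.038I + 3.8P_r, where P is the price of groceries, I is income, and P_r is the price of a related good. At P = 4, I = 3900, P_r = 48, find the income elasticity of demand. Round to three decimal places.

Substituting, Q = 5 − 2.05(4) + 0.038(3900) + 3.8(48) = 5 − 8.2 + 148.2 + 182.4 = 327.4.
∂Q/∂I = +0.038, so E_I = 0.038·(3900/327.4) ≈ 0.453.
E_I ∈ (0,1): normal good (necessity).

0.453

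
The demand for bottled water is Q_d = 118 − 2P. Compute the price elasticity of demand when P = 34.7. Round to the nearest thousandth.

-1.428

At P = 34.7, Q_d = 48.6.
dQ_d/dP = −2.
Point elasticity E = (dQ_d/dP)·(P/Q_d) = -2 × 34.7/48.6 ≈ -1.428.
|E| > 1, so demand is elastic at this price.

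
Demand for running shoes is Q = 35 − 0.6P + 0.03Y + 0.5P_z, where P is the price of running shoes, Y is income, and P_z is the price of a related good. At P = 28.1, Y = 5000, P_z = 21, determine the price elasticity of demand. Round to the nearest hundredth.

-0.09

Substituting, Q = 35 − 0.6(28.1) + 0.03(5000) + 0.5(21) = 35 − 16.86 + 150 + 10.5 = 178.64.
∂Q/∂P = −0.6, so E_p = (−0.6)·(28.1/178.64) ≈ -0.09.
|E_p| < 1: demand is inelastic.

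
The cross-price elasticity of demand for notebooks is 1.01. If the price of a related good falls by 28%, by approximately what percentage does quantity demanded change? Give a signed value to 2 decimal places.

%ΔQ ≈ E × %ΔP_y = (1.01) × (-28%) = -28.28%.

-28.28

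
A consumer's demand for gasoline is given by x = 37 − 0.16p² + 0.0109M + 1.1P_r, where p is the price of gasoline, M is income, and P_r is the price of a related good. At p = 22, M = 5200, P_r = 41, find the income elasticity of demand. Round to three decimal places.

Substituting, x = 37 − 0.16(22)² + 0.0109(5200) + 1.1(41) = 37 − 77.44 + 56.68 + 45.1 = 61.34.
∂x/∂M = +0.0109, so E_I = 0.0109·(5200/61.34) ≈ 0.924.
E_I ∈ (0,1): normal good (necessity).

0.924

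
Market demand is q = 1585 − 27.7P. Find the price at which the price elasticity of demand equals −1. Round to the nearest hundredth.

For linear demand q = a − bP, E = −bP/(a − bP). |E| = 1 ⇒ bP = a − bP ⇒ P = a/(2b).
P = 1585/(2·27.7) ≈ 28.61.

28.61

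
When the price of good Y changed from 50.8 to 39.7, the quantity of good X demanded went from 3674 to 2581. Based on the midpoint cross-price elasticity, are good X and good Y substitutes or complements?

substitutes

%ΔQ_x = (2581 − 3674)/[(3674+2581)/2] = -1093/3127.5 ≈ -0.3495.
%ΔP_y = (39.7 − 50.8)/[(50.8+39.7)/2] ≈ -0.2453.
E_xy = -0.3495/-0.2453 ≈ 1.425.
E_xy > 0, so the goods are substitutes.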